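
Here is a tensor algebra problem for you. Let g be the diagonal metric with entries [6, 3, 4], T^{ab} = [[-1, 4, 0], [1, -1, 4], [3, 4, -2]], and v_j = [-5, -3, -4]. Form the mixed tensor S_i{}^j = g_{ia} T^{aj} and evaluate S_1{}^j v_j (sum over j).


Step 1: lower the first index. For a diagonal metric, g_{ia} T^{aj} = g_{ii} T^{ij} (no sum on i).
g_{11} = 6
S_1{}^1 = 6 * T^{11} = 6 * -1 = -6
S_1{}^2 = 6 * T^{12} = 6 * 4 = 24
S_1{}^3 = 6 * T^{13} = 6 * 0 = 0
Step 2: contract S_1{}^j with v_j.
S_1{}^1 * v_1 = -6 * -5 = 30
S_1{}^2 * v_2 = 24 * -3 = -72
S_1{}^3 * v_3 = 0 * -4 = 0
Result = 30 + -72 + 0 = -42

-42


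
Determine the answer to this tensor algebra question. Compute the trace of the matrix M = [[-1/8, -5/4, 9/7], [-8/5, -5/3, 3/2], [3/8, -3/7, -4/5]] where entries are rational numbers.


The trace is the sum of diagonal entries.
Diagonal: M[1,1] = -1/8, M[2,2] = -5/3, M[3,3] = -4/5
Tr(M) = -1/8 + -5/3 + -4/5
Computing step by step:
After adding M[1,1]: -1/8
After adding M[2,2]: -43/24
After adding M[3,3]: -311/120
Tr(M) = -311/120

-311/120


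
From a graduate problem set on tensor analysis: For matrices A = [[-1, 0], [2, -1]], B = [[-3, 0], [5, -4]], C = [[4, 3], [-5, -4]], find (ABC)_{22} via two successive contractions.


(ABC)_{22} = sum_m (AB)_{2m} C_{m2}. First compute row 2 of AB.
(AB)_{21} = 2*-3 + -1*5 = -11
(AB)_{22} = 2*0 + -1*-4 = 4
Now contract with column 2 of C:
(AB)_{21} * C_{12} = -11 * 3 = -33
(AB)_{22} * C_{22} = 4 * -4 = -16
(ABC)_{22} = -33 + -16 = -49

-49


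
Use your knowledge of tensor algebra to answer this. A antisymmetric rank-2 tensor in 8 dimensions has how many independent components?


A antisymmetric rank-2 tensor in d dimensions has d(d-1)/2 independent components.
d = 8
d(d-1)/2 = 8 * 7 / 2 = 56 / 2 = 28

28


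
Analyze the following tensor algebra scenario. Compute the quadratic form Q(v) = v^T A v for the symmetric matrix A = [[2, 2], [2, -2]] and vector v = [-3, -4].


First compute Av:
(Av)_1 = 2*-3 + 2*-4 = -14
(Av)_2 = 2*-3 + -2*-4 = 2
Av = [-14, 2]
Then v^T (Av) = -3*-14 + -4*2
= 42 + -8 = 34

34


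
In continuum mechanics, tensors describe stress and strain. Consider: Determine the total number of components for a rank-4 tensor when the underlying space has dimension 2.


The number of components of a rank-r tensor in d dimensions is d^r.
Here d = 2 and r = 4.
2^4 = 16

16


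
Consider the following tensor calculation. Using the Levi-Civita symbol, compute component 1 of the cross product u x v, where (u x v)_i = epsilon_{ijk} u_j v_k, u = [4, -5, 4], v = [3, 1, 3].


(u x v)_1 = sum_{j,k} epsilon_{1jk} u_j v_k. Only permutations of (1,2,3) contribute; the two non-zero terms are:
eps_{123} u_2 v_3 = 1 * -5 * 3 = -15
eps_{132} u_3 v_2 = -1 * 4 * 1 = -4
(u x v)_1 = -19

-19


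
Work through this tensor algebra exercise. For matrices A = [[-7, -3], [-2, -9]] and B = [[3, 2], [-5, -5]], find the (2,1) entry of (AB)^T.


(AB)^T_{ij} = (AB)_{ji} = sum_k A_{jk} B_{ki}.
For i=2, j=1 we need (AB)_{12}:
A_{11} * B_{12} = -7 * 2 = -14
A_{12} * B_{22} = -3 * -5 = 15
Sum = -14 + 15 = 1

1


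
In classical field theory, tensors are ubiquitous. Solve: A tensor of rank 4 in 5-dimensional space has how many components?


The number of components of a rank-r tensor in d dimensions is d^r.
Here d = 5 and r = 4.
5^4 = 625

625


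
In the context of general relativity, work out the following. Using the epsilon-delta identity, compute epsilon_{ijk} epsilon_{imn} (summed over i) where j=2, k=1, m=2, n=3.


Using the identity: epsilon_{ijk} epsilon_{imn} = delta_{jm} delta_{kn} - delta_{jn} delta_{km}.
delta_{22} = 1
delta_{13} = 0
delta_{23} = 0
delta_{12} = 0
Result = 1 * 0 - 0 * 0 = 0 - 0 = 0

0


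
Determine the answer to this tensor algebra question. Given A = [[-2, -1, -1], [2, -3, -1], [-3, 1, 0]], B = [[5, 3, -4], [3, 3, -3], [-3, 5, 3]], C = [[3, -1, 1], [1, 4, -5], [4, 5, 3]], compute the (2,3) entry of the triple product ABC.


(ABC)_{23} = sum_m (AB)_{2m} C_{m3}. First compute row 2 of AB.
(AB)_{21} = 2*5 + -3*3 + -1*-3 = 4
(AB)_{22} = 2*3 + -3*3 + -1*5 = -8
(AB)_{23} = 2*-4 + -3*-3 + -1*3 = -2
Now contract with column 3 of C:
(AB)_{21} * C_{13} = 4 * 1 = 4
(AB)_{22} * C_{23} = -8 * -5 = 40
(AB)_{23} * C_{33} = -2 * 3 = -6
(ABC)_{23} = 4 + 40 + -6 = 38

38


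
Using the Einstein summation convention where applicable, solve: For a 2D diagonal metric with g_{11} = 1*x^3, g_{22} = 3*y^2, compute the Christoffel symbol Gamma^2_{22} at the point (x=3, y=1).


For a diagonal metric, Gamma^k_{ij} = (1/2) g^{kk} (dg_{ik}/dx_j + dg_{jk}/dx_i - dg_{ij}/dx_k).
The metric is diagonal, so g_{ab} = 0 for a != b.
At the given point: g_{11} = 27, g_{22} = 3
g^{22} = 1/3
dg_{22}/dx_2 = dg_{22}/dx_2 = 6
dg_{22}/dx_2 = dg_{22}/dx_2 = 6
dg_{22}/dx_2 = dg_{22}/dx_2 = 6
Numerator = 6 + 6 - 6 = 6
Gamma^2_{22} = 6 / (2 * 3) = 1

1


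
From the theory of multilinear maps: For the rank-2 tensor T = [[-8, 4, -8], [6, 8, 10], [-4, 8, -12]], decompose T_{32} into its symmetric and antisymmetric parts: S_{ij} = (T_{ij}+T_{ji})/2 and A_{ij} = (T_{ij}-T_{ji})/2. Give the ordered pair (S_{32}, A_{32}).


T_{32} = 8
T_{23} = 10
S_{32} = (8 + 10)/2 = 18/2 = 9
A_{32} = (8 - 10)/2 = -2/2 = -1
Check: S + A = 9 + -1 = 8 = T_{32}.

(9, -1)


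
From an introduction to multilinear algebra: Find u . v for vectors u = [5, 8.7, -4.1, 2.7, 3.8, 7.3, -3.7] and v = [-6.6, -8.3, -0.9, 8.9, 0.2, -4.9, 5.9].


The inner product u . v = sum of u_i * v_i.
Term-by-term: 5 * -6.6, 8.7 * -8.3, -4.1 * -0.9, 2.7 * 8.9, 3.8 * 0.2, 7.3 * -4.9, -3.7 * 5.9
Products: -33, -72.21, 3.69, 24.03, 0.76, -35.77, -21.83
Sum = -33 + -72.21 + 3.69 + 24.03 + 0.76 + -35.77 + -21.83 = -134.33

-134.33


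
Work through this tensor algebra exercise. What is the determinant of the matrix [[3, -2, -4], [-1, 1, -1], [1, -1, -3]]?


Expanding along the first row, det(A) = a11*M_11 - a12*M_12 + a13*M_13, where M_1j is the (1,j) minor.
Minor M_11 = 1*-3 - -1*-1 = -4
Minor M_12 = -1*-3 - -1*1 = 4
Minor M_13 = -1*-1 - 1*1 = 0
det = 3*(-4) - -2*(4) + -4*(0)
    = -12 - -8 + 0
    = -4

-4


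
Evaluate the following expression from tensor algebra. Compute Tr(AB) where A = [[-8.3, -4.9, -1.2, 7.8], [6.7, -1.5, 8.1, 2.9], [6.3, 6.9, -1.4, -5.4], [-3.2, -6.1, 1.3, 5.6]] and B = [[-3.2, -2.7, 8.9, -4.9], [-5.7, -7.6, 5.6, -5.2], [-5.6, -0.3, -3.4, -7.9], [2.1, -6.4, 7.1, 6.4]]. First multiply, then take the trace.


Tr(AB) = sum_i (AB)_{ii} where (AB)_{ii} = sum_k A_{ik} B_{ki}.
(AB)_{11} = -8.3*-3.2 + -4.9*-5.7 + -1.2*-5.6 + 7.8*2.1 = 77.59
(AB)_{22} = 6.7*-2.7 + -1.5*-7.6 + 8.1*-0.3 + 2.9*-6.4 = -27.68
(AB)_{33} = 6.3*8.9 + 6.9*5.6 + -1.4*-3.4 + -5.4*7.1 = 61.13
(AB)_{44} = -3.2*-4.9 + -6.1*-5.2 + 1.3*-7.9 + 5.6*6.4 = 72.97
Tr(AB) = 77.59 + -27.68 + 61.13 + 72.97 = 184.01

184.01


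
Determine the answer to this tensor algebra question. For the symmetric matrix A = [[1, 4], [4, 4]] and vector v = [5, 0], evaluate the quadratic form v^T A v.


First compute Av:
(Av)_1 = 1*5 + 4*0 = 5
(Av)_2 = 4*5 + 4*0 = 20
Av = [5, 20]
Then v^T (Av) = 5*5 + 0*20
= 25 + 0 = 25

25


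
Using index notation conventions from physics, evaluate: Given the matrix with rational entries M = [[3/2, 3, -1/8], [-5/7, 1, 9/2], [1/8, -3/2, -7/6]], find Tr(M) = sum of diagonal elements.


The trace is the sum of diagonal entries.
Diagonal: M[1,1] = 3/2, M[2,2] = 1, M[3,3] = -7/6
Tr(M) = 3/2 + 1 + -7/6
Computing step by step:
After adding M[1,1]: 3/2
After adding M[2,2]: 5/2
After adding M[3,3]: 4/3
Tr(M) = 4/3

4/3


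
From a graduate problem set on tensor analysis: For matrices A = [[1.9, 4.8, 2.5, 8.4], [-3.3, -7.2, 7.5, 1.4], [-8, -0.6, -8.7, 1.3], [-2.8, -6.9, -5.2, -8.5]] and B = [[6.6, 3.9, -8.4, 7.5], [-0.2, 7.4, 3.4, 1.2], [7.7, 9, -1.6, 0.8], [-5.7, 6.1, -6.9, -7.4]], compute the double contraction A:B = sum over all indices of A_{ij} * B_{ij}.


A:B = sum over all i,j of A_{ij} * B_{ij}.
Row 1: 1.9*6.6=12.54, 4.8*3.9=18.72, 2.5*-8.4=-21, 8.4*7.5=63 => row sum = 73.26
Row 2: -3.3*-0.2=0.66, -7.2*7.4=-53.28, 7.5*3.4=25.5, 1.4*1.2=1.68 => row sum = -25.44
Row 3: -8*7.7=-61.6, -0.6*9=-5.4, -8.7*-1.6=13.92, 1.3*0.8=1.04 => row sum = -52.04
Row 4: -2.8*-5.7=15.96, -6.9*6.1=-42.09, -5.2*-6.9=35.88, -8.5*-7.4=62.9 => row sum = 72.65
Total = 73.26 + -25.44 + -52.04 + 72.65 = 68.43

68.43


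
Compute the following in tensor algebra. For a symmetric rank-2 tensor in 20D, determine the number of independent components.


A symmetric rank-2 tensor in d dimensions has d(d+1)/2 independent components.
d = 20
d(d+1)/2 = 20 * 21 / 2 = 420 / 2 = 210

210


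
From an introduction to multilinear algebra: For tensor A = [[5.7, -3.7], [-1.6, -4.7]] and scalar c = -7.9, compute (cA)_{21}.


Scalar multiplication: (cA)_{ij} = c * A_{ij}.
c = -7.9
A_{21} = -1.6
(cA)_{21} = -7.9 * -1.6 = 12.64

12.64


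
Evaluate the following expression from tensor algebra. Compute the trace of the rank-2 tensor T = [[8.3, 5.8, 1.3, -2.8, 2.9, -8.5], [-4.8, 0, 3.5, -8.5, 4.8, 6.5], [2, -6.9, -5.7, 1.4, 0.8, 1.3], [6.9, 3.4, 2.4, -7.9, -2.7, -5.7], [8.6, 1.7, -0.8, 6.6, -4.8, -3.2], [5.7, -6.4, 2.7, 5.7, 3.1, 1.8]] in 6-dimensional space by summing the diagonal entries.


The contraction (trace) of a rank-2 tensor is the sum of its diagonal elements.
Diagonal entries: A[1,1] = 8.3, A[2,2] = 0, A[3,3] = -5.7, A[4,4] = -7.9, A[5,5] = -4.8, A[6,6] = 1.8
Tr(A) = 8.3 + 0 + -5.7 + -7.9 + -4.8 + 1.8 = -8.3

-8.3


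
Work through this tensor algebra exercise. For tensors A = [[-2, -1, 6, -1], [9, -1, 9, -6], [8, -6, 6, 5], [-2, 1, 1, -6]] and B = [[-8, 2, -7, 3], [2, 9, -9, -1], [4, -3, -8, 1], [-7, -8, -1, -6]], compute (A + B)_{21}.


Tensor addition is component-wise: (A + B)_{ij} = A_{ij} + B_{ij}.
A_{21} = 9
B_{21} = 2
(A + B)_{21} = 9 + 2 = 11

11


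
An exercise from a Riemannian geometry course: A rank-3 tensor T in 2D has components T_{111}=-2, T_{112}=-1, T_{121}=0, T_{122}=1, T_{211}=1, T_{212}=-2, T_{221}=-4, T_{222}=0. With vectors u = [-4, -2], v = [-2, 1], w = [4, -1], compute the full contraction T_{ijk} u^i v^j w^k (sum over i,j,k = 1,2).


S = sum over i,j,k of T_{ijk} u_i v_j w_k. Expanding all 8 terms:
T_{111}*u_1*v_1*w_1 = -2*-4*-2*4 = -64  (running total: -64)
T_{112}*u_1*v_1*w_2 = -1*-4*-2*-1 = 8  (running total: -56)
T_{121}*u_1*v_2*w_1 = 0*-4*1*4 = 0  (running total: -56)
T_{122}*u_1*v_2*w_2 = 1*-4*1*-1 = 4  (running total: -52)
T_{211}*u_2*v_1*w_1 = 1*-2*-2*4 = 16  (running total: -36)
T_{212}*u_2*v_1*w_2 = -2*-2*-2*-1 = 8  (running total: -28)
T_{221}*u_2*v_2*w_1 = -4*-2*1*4 = 32  (running total: 4)
T_{222}*u_2*v_2*w_2 = 0*-2*1*-1 = 0  (running total: 4)
S = 4

4


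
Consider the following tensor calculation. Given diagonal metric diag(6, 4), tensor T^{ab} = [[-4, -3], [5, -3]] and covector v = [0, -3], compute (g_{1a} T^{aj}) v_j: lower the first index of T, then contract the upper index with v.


Step 1: lower the first index. For a diagonal metric, g_{ia} T^{aj} = g_{ii} T^{ij} (no sum on i).
g_{11} = 6
S_1{}^1 = 6 * T^{11} = 6 * -4 = -24
S_1{}^2 = 6 * T^{12} = 6 * -3 = -18
Step 2: contract S_1{}^j with v_j.
S_1{}^1 * v_1 = -24 * 0 = 0
S_1{}^2 * v_2 = -18 * -3 = 54
Result = 0 + 54 = 54

54


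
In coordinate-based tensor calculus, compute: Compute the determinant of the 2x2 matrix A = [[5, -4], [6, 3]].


For a 2x2 matrix [[a, b], [c, d]], det = a*d - b*c.
a = 5, b = -4, c = 6, d = 3
a*d = 5 * 3 = 15
b*c = -4 * 6 = -24
det = 15 - -24 = 39

39


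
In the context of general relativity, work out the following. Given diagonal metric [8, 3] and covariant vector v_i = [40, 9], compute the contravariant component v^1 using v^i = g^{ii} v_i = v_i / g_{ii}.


To raise an index with a diagonal metric: v^i = v_i / g_{ii}.
For index 1: v_1 = 40, g_{11} = 8
v^1 = 40 / 8 = 5

5


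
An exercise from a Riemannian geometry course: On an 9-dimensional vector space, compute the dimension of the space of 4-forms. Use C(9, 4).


The dimension of the space of p-forms on an n-dimensional space is C(n, p).
n = 9, p = 4
C(9, 4) = 9! / (4! * 5!) = 126

126


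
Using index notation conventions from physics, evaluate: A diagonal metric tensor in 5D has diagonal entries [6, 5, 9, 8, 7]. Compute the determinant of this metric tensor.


For a diagonal metric, the determinant is the product of diagonal entries.
Diagonal entries: 6, 5, 9, 8, 7
det(g) = 6 * 5 * 9 * 8 * 7 = 15120

15120


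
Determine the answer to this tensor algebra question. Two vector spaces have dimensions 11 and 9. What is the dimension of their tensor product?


The dimension of a tensor product is the product of dimensions.
dim(V) = 11, dim(W) = 9
dim(V (x) W) = 11 * 9 = 99

99


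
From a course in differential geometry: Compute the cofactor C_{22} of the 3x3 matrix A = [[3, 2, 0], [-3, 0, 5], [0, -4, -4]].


To find cofactor C_{22}, delete row 2 and column 2.
The resulting 2x2 submatrix is: [[3, 0], [0, -4]]
Minor M_{22} = 3*-4 - 0*0
  = -12 - 0 = -12
Sign = (-1)^(2+2) = (-1)^4 = 1
Cofactor C_{22} = 1 * -12 = -12

-12


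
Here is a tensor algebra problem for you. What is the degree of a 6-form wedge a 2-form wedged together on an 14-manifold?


The degree of a wedge product is the sum of the degrees of the individual forms.
Degrees: 6, 2
Total degree = 6 + 2 = 8

8


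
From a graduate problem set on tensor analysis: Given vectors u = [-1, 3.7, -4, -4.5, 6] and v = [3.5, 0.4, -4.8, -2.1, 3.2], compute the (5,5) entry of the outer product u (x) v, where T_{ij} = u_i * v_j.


The outer product entry T_{ij} = u_i * v_j.
We need i=5, j=5.
u_5 = 6, v_5 = 3.2
T_{5,5} = 6 * 3.2 = 19.2

19.2


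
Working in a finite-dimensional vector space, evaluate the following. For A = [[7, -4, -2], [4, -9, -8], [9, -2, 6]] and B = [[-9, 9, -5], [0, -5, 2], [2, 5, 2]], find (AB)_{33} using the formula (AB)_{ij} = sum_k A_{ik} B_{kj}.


(AB)_{ij} = sum_k A_{ik} B_{kj}.
For i=3, j=3:
A_{31} * B_{13} = 9 * -5 = -45
A_{32} * B_{23} = -2 * 2 = -4
A_{33} * B_{33} = 6 * 2 = 12
Sum = -45 + -4 + 12 = -37

-37


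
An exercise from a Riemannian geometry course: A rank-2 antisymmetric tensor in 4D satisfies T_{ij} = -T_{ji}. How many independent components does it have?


An antisymmetric rank-2 tensor satisfies A_{ij} = -A_{ji}, so diagonal entries are zero.
The independent components are the upper-triangular entries: C(n, 2) = n(n-1)/2.
n = 4
C(4, 2) = 4 * 3 / 2 = 12 / 2 = 6

6


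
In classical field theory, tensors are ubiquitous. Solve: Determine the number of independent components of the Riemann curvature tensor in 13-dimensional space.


The Riemann tensor in d dimensions has d^2(d^2 - 1)/12 independent components.
d = 13, so d^2 = 169
d^2 - 1 = 168
d^2(d^2 - 1) = 169 * 168 = 28392
Divide by 12: 28392 / 12 = 2366

2366


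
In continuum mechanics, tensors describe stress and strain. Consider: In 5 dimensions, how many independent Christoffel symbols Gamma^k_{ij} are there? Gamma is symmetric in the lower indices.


Christoffel symbols Gamma^k_{ij} are symmetric in i,j, so there are d * d(d+1)/2 independent symbols.
d = 5
d(d+1)/2 = 5 * 6 / 2 = 15
Total = 5 * 15 = 75

75


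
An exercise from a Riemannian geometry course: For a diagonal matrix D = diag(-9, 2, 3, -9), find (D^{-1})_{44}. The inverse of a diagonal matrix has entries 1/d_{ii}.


For a diagonal matrix, the inverse has entries (D^{-1})_{ii} = 1/d_{ii}.
The diagonal entries are: d_{11} = -9, d_{22} = 2, d_{33} = 3, d_{44} = -9
We need (D^{-1})_{44} = 1/d_{44} = 1/-9 = -1/9

-1/9


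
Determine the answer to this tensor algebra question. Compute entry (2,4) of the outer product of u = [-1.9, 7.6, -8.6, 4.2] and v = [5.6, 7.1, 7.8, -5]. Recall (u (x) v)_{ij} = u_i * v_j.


The outer product entry T_{ij} = u_i * v_j.
We need i=2, j=4.
u_2 = 7.6, v_4 = -5
T_{2,4} = 7.6 * -5 = -38

-38


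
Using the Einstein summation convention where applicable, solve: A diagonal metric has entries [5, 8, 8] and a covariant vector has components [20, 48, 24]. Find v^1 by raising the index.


To raise an index with a diagonal metric: v^i = v_i / g_{ii}.
For index 1: v_1 = 20, g_{11} = 5
v^1 = 20 / 5 = 4

4


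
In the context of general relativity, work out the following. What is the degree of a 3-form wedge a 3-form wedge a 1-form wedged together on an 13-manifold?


The degree of a wedge product is the sum of the degrees of the individual forms.
Degrees: 3, 3, 1
Total degree = 3 + 3 + 1 = 7

7


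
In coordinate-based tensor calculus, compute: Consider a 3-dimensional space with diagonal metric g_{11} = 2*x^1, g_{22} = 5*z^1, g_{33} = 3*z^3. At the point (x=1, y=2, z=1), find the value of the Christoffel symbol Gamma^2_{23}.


For a diagonal metric, Gamma^k_{ij} = (1/2) g^{kk} (dg_{ik}/dx_j + dg_{jk}/dx_i - dg_{ij}/dx_k).
The metric is diagonal, so g_{ab} = 0 for a != b.
At the given point: g_{11} = 2, g_{22} = 5, g_{33} = 3
g^{22} = 1/5
dg_{22}/dx_3 = dg_{22}/dx_3 = 5
dg_{32}/dx_2 = 0 (off-diagonal)
dg_{23}/dx_2 = 0 (off-diagonal)
Numerator = 5 + 0 - 0 = 5
Gamma^2_{23} = 5 / (2 * 5) = 1/2

1/2


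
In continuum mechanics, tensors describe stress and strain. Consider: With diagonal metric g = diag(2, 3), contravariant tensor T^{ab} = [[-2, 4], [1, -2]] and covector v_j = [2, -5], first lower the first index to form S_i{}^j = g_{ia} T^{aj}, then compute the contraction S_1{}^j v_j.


Step 1: lower the first index. For a diagonal metric, g_{ia} T^{aj} = g_{ii} T^{ij} (no sum on i).
g_{11} = 2
S_1{}^1 = 2 * T^{11} = 2 * -2 = -4
S_1{}^2 = 2 * T^{12} = 2 * 4 = 8
Step 2: contract S_1{}^j with v_j.
S_1{}^1 * v_1 = -4 * 2 = -8
S_1{}^2 * v_2 = 8 * -5 = -40
Result = -8 + -40 = -48

-48


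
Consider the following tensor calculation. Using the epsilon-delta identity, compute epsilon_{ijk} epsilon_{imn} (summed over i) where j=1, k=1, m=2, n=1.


Using the identity: epsilon_{ijk} epsilon_{imn} = delta_{jm} delta_{kn} - delta_{jn} delta_{km}.
delta_{12} = 0
delta_{11} = 1
delta_{11} = 1
delta_{12} = 0
Result = 0 * 1 - 1 * 0 = 0 - 0 = 0

0


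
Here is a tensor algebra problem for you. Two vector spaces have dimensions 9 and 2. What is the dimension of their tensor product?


The dimension of a tensor product is the product of dimensions.
dim(V) = 9, dim(W) = 2
dim(V (x) W) = 9 * 2 = 18

18


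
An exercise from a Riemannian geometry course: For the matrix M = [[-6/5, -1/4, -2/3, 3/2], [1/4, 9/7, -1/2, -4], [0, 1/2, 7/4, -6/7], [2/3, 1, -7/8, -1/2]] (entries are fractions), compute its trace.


The trace is the sum of diagonal entries.
Diagonal: M[1,1] = -6/5, M[2,2] = 9/7, M[3,3] = 7/4, M[4,4] = -1/2
Tr(M) = -6/5 + 9/7 + 7/4 + -1/2
Computing step by step:
After adding M[1,1]: -6/5
After adding M[2,2]: 3/35
After adding M[3,3]: 257/140
After adding M[4,4]: 187/140
Tr(M) = 187/140

187/140


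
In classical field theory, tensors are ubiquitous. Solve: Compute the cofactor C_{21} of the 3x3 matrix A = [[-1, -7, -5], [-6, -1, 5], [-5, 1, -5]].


To find cofactor C_{21}, delete row 2 and column 1.
The resulting 2x2 submatrix is: [[-7, -5], [1, -5]]
Minor M_{21} = -7*-5 - -5*1
  = 35 - -5 = 40
Sign = (-1)^(2+1) = (-1)^3 = -1
Cofactor C_{21} = -1 * 40 = -40

-40


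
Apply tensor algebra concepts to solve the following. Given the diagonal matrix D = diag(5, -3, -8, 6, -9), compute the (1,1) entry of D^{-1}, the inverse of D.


For a diagonal matrix, the inverse has entries (D^{-1})_{ii} = 1/d_{ii}.
The diagonal entries are: d_{11} = 5, d_{22} = -3, d_{33} = -8, d_{44} = 6, d_{55} = -9
We need (D^{-1})_{11} = 1/d_{11} = 1/5 = 1/5

1/5


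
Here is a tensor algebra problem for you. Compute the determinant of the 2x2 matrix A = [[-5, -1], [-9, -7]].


For a 2x2 matrix [[a, b], [c, d]], det = a*d - b*c.
a = -5, b = -1, c = -9, d = -7
a*d = -5 * -7 = 35
b*c = -1 * -9 = 9
det = 35 - 9 = 26

26


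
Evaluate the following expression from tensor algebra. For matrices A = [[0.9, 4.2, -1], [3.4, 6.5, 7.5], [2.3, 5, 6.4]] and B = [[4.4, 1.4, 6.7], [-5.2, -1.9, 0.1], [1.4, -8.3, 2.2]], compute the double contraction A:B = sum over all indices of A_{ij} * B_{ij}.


A:B = sum over all i,j of A_{ij} * B_{ij}.
Row 1: 0.9*4.4=3.96, 4.2*1.4=5.88, -1*6.7=-6.7 => row sum = 3.14
Row 2: 3.4*-5.2=-17.68, 6.5*-1.9=-12.35, 7.5*0.1=0.75 => row sum = -29.28
Row 3: 2.3*1.4=3.22, 5*-8.3=-41.5, 6.4*2.2=14.08 => row sum = -24.2
Total = 3.14 + -29.28 + -24.2 = -50.34

-50.34


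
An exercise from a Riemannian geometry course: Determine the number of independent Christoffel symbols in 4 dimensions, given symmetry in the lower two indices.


Christoffel symbols Gamma^k_{ij} are symmetric in i,j, so there are d * d(d+1)/2 independent symbols.
d = 4
d(d+1)/2 = 4 * 5 / 2 = 10
Total = 4 * 10 = 40

40


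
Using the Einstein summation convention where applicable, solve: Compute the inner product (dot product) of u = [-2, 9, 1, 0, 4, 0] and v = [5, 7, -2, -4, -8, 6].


The inner product u . v = sum of u_i * v_i.
Term-by-term: -2 * 5, 9 * 7, 1 * -2, 0 * -4, 4 * -8, 0 * 6
Products: -10, 63, -2, 0, -32, 0
Sum = -10 + 63 + -2 + 0 + -32 + 0 = 19

19


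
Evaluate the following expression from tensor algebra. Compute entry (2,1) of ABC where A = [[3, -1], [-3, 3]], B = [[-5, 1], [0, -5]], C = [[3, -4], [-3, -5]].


(ABC)_{21} = sum_m (AB)_{2m} C_{m1}. First compute row 2 of AB.
(AB)_{21} = -3*-5 + 3*0 = 15
(AB)_{22} = -3*1 + 3*-5 = -18
Now contract with column 1 of C:
(AB)_{21} * C_{11} = 15 * 3 = 45
(AB)_{22} * C_{21} = -18 * -3 = 54
(ABC)_{21} = 45 + 54 = 99

99


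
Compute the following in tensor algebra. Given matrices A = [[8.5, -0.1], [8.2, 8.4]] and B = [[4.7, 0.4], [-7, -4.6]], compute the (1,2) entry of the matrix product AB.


(AB)_{ij} = sum_k A_{ik} B_{kj}.
For i=1, j=2:
A_{11} * B_{12} = 8.5 * 0.4 = 3.4
A_{12} * B_{22} = -0.1 * -4.6 = 0.46
Sum = 3.4 + 0.46 = 3.86

3.86


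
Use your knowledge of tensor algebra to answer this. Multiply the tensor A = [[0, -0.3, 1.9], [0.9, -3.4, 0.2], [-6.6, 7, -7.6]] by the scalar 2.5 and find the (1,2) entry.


Scalar multiplication: (cA)_{ij} = c * A_{ij}.
c = 2.5
A_{12} = -0.3
(cA)_{12} = 2.5 * -0.3 = -0.75

-0.75


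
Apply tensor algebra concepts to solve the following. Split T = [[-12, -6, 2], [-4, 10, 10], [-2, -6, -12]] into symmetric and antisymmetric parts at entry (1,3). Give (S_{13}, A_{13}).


T_{13} = 2
T_{31} = -2
S_{13} = (2 + -2)/2 = 0/2 = 0
A_{13} = (2 - -2)/2 = 4/2 = 2
Check: S + A = 0 + 2 = 2 = T_{13}.

(0, 2)


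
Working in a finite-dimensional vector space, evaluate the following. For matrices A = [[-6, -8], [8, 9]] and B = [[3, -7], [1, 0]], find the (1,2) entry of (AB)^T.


(AB)^T_{ij} = (AB)_{ji} = sum_k A_{jk} B_{ki}.
For i=1, j=2 we need (AB)_{21}:
A_{21} * B_{11} = 8 * 3 = 24
A_{22} * B_{21} = 9 * 1 = 9
Sum = 24 + 9 = 33

33


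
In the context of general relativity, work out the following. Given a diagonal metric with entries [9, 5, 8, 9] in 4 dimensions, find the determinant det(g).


For a diagonal metric, the determinant is the product of diagonal entries.
Diagonal entries: 9, 5, 8, 9
det(g) = 9 * 5 * 8 * 9 = 3240

3240


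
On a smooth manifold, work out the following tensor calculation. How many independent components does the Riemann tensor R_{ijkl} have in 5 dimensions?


The Riemann tensor in d dimensions has d^2(d^2 - 1)/12 independent components.
d = 5, so d^2 = 25
d^2 - 1 = 24
d^2(d^2 - 1) = 25 * 24 = 600
Divide by 12: 600 / 12 = 50

50


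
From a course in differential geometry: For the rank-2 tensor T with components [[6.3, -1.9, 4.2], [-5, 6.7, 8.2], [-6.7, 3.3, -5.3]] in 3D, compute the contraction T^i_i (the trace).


The contraction (trace) of a rank-2 tensor is the sum of its diagonal elements.
Diagonal entries: A[1,1] = 6.3, A[2,2] = 6.7, A[3,3] = -5.3
Tr(A) = 6.3 + 6.7 + -5.3 = 7.7

7.7


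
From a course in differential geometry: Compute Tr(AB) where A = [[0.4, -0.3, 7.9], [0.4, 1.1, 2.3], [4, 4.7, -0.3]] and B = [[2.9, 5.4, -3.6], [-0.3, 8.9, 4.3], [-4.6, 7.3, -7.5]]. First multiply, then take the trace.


Tr(AB) = sum_i (AB)_{ii} where (AB)_{ii} = sum_k A_{ik} B_{ki}.
(AB)_{11} = 0.4*2.9 + -0.3*-0.3 + 7.9*-4.6 = -35.09
(AB)_{22} = 0.4*5.4 + 1.1*8.9 + 2.3*7.3 = 28.74
(AB)_{33} = 4*-3.6 + 4.7*4.3 + -0.3*-7.5 = 8.06
Tr(AB) = -35.09 + 28.74 + 8.06 = 1.71

1.71


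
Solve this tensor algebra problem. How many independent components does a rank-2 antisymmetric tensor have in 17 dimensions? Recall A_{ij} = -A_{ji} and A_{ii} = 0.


An antisymmetric rank-2 tensor satisfies A_{ij} = -A_{ji}, so diagonal entries are zero.
The independent components are the upper-triangular entries: C(n, 2) = n(n-1)/2.
n = 17
C(17, 2) = 17 * 16 / 2 = 272 / 2 = 136

136


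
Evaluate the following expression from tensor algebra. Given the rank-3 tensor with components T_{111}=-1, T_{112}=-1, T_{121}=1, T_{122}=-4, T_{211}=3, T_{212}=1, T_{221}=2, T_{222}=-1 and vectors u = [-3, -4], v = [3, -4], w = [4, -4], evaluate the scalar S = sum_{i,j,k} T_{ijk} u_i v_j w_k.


S = sum over i,j,k of T_{ijk} u_i v_j w_k. Expanding all 8 terms:
T_{111}*u_1*v_1*w_1 = -1*-3*3*4 = 36  (running total: 36)
T_{112}*u_1*v_1*w_2 = -1*-3*3*-4 = -36  (running total: 0)
T_{121}*u_1*v_2*w_1 = 1*-3*-4*4 = 48  (running total: 48)
T_{122}*u_1*v_2*w_2 = -4*-3*-4*-4 = 192  (running total: 240)
T_{211}*u_2*v_1*w_1 = 3*-4*3*4 = -144  (running total: 96)
T_{212}*u_2*v_1*w_2 = 1*-4*3*-4 = 48  (running total: 144)
T_{221}*u_2*v_2*w_1 = 2*-4*-4*4 = 128  (running total: 272)
T_{222}*u_2*v_2*w_2 = -1*-4*-4*-4 = 64  (running total: 336)
S = 336

336


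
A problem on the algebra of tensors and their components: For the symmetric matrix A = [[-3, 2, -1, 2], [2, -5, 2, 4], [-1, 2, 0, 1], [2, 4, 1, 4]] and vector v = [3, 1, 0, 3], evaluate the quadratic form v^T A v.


First compute Av:
(Av)_1 = -3*3 + 2*1 + -1*0 + 2*3 = -1
(Av)_2 = 2*3 + -5*1 + 2*0 + 4*3 = 13
(Av)_3 = -1*3 + 2*1 + 0*0 + 1*3 = 2
(Av)_4 = 2*3 + 4*1 + 1*0 + 4*3 = 22
Av = [-1, 13, 2, 22]
Then v^T (Av) = 3*-1 + 1*13 + 0*2 + 3*22
= -3 + 13 + 0 + 66 = 76

76


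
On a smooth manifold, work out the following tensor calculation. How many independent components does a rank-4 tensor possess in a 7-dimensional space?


The number of components of a rank-r tensor in d dimensions is d^r.
Here d = 7 and r = 4.
7^4 = 2401

2401


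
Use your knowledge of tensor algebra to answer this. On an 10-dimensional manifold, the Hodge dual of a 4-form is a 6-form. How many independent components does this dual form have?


The Hodge dual of a p-form on an n-dimensional manifold is an (n-p)-form.
n = 10, p = 4, so dual degree = 10 - 4 = 6
The number of components is C(n, n-p) = C(10, 6) = 210

210


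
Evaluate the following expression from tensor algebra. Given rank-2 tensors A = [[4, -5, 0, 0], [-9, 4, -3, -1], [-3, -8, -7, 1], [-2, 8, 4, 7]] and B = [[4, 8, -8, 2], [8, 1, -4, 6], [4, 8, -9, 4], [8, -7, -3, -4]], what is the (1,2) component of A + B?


Tensor addition is component-wise: (A + B)_{ij} = A_{ij} + B_{ij}.
A_{12} = -5
B_{12} = 8
(A + B)_{12} = -5 + 8 = 3

3


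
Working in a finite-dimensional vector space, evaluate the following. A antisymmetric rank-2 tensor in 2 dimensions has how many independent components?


A antisymmetric rank-2 tensor in d dimensions has d(d-1)/2 independent components.
d = 2
d(d-1)/2 = 2 * 1 / 2 = 2 / 2 = 1

1


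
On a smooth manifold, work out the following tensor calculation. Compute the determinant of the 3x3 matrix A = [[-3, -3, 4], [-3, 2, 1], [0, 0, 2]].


Expanding along the first row, det(A) = a11*M_11 - a12*M_12 + a13*M_13, where M_1j is the (1,j) minor.
Minor M_11 = 2*2 - 1*0 = 4
Minor M_12 = -3*2 - 1*0 = -6
Minor M_13 = -3*0 - 2*0 = 0
det = -3*(4) - -3*(-6) + 4*(0)
    = -12 - 18 + 0
    = -30

-30


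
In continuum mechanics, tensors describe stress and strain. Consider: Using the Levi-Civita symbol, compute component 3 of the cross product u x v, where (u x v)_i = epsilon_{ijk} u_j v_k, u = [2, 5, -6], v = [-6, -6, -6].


(u x v)_3 = sum_{j,k} epsilon_{3jk} u_j v_k. Only permutations of (1,2,3) contribute; the two non-zero terms are:
eps_{312} u_1 v_2 = 1 * 2 * -6 = -12
eps_{321} u_2 v_1 = -1 * 5 * -6 = 30
(u x v)_3 = 18

18


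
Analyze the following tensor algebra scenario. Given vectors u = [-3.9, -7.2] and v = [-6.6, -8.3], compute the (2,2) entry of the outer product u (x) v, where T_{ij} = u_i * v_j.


The outer product entry T_{ij} = u_i * v_j.
We need i=2, j=2.
u_2 = -7.2, v_2 = -8.3
T_{2,2} = -7.2 * -8.3 = 59.76

59.76


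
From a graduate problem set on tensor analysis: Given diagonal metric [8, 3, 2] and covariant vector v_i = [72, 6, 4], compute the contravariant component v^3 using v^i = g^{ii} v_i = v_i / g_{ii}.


To raise an index with a diagonal metric: v^i = v_i / g_{ii}.
For index 3: v_3 = 4, g_{33} = 2
v^3 = 4 / 2 = 2

2


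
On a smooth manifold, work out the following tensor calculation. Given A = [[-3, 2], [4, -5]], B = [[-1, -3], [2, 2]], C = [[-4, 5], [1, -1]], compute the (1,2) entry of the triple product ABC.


(ABC)_{12} = sum_m (AB)_{1m} C_{m2}. First compute row 1 of AB.
(AB)_{11} = -3*-1 + 2*2 = 7
(AB)_{12} = -3*-3 + 2*2 = 13
Now contract with column 2 of C:
(AB)_{11} * C_{12} = 7 * 5 = 35
(AB)_{12} * C_{22} = 13 * -1 = -13
(ABC)_{12} = 35 + -13 = 22

22


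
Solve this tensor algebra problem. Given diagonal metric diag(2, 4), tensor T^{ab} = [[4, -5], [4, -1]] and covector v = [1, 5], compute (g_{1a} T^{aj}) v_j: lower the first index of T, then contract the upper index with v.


Step 1: lower the first index. For a diagonal metric, g_{ia} T^{aj} = g_{ii} T^{ij} (no sum on i).
g_{11} = 2
S_1{}^1 = 2 * T^{11} = 2 * 4 = 8
S_1{}^2 = 2 * T^{12} = 2 * -5 = -10
Step 2: contract S_1{}^j with v_j.
S_1{}^1 * v_1 = 8 * 1 = 8
S_1{}^2 * v_2 = -10 * 5 = -50
Result = 8 + -50 = -42

-42


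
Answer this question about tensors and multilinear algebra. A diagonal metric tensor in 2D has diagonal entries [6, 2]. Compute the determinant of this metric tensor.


For a diagonal metric, the determinant is the product of diagonal entries.
Diagonal entries: 6, 2
det(g) = 6 * 2 = 12

12


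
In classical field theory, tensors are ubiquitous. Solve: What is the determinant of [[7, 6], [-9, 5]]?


For a 2x2 matrix [[a, b], [c, d]], det = a*d - b*c.
a = 7, b = 6, c = -9, d = 5
a*d = 7 * 5 = 35
b*c = 6 * -9 = -54
det = 35 - -54 = 89

89


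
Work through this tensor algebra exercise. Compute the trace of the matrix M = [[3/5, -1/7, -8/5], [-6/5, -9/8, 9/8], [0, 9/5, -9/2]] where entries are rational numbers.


The trace is the sum of diagonal entries.
Diagonal: M[1,1] = 3/5, M[2,2] = -9/8, M[3,3] = -9/2
Tr(M) = 3/5 + -9/8 + -9/2
Computing step by step:
After adding M[1,1]: 3/5
After adding M[2,2]: -21/40
After adding M[3,3]: -201/40
Tr(M) = -201/40

-201/40


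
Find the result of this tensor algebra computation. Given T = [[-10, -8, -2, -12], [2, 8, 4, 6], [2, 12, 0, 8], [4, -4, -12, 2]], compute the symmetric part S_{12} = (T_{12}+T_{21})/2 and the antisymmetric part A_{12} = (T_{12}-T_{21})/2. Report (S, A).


T_{12} = -8
T_{21} = 2
S_{12} = (-8 + 2)/2 = -6/2 = -3
A_{12} = (-8 - 2)/2 = -10/2 = -5
Check: S + A = -3 + -5 = -8 = T_{12}.

(-3, -5)


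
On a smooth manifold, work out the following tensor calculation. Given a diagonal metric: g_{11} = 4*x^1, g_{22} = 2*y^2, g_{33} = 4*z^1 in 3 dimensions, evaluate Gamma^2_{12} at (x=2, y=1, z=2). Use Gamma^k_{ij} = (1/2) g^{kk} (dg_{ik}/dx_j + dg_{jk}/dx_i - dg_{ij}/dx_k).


For a diagonal metric, Gamma^k_{ij} = (1/2) g^{kk} (dg_{ik}/dx_j + dg_{jk}/dx_i - dg_{ij}/dx_k).
The metric is diagonal, so g_{ab} = 0 for a != b.
At the given point: g_{11} = 8, g_{22} = 2, g_{33} = 8
g^{22} = 1/2
dg_{12}/dx_2 = 0 (off-diagonal)
dg_{22}/dx_1 = dg_{22}/dx_1 = 0
dg_{12}/dx_2 = 0 (off-diagonal)
Numerator = 0 + 0 - 0 = 0
Gamma^2_{12} = 0 / (2 * 2) = 0

0


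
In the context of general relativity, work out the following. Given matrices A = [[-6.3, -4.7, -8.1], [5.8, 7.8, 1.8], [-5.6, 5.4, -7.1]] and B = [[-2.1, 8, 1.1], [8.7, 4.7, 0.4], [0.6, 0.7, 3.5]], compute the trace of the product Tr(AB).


Tr(AB) = sum_i (AB)_{ii} where (AB)_{ii} = sum_k A_{ik} B_{ki}.
(AB)_{11} = -6.3*-2.1 + -4.7*8.7 + -8.1*0.6 = -32.52
(AB)_{22} = 5.8*8 + 7.8*4.7 + 1.8*0.7 = 84.32
(AB)_{33} = -5.6*1.1 + 5.4*0.4 + -7.1*3.5 = -28.85
Tr(AB) = -32.52 + 84.32 + -28.85 = 22.95

22.95


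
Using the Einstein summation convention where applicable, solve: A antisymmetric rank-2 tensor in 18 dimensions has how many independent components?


A antisymmetric rank-2 tensor in d dimensions has d(d-1)/2 independent components.
d = 18
d(d-1)/2 = 18 * 17 / 2 = 306 / 2 = 153

153


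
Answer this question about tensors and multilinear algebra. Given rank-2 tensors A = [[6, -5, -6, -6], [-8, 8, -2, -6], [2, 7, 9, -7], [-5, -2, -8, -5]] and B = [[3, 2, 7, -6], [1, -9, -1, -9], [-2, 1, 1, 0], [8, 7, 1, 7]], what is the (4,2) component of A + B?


Tensor addition is component-wise: (A + B)_{ij} = A_{ij} + B_{ij}.
A_{42} = -2
B_{42} = 7
(A + B)_{42} = -2 + 7 = 5

5


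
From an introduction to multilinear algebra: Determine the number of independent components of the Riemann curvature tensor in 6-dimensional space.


The Riemann tensor in d dimensions has d^2(d^2 - 1)/12 independent components.
d = 6, so d^2 = 36
d^2 - 1 = 35
d^2(d^2 - 1) = 36 * 35 = 1260
Divide by 12: 1260 / 12 = 105

105


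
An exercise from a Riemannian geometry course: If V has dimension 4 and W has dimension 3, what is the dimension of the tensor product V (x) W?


The dimension of a tensor product is the product of dimensions.
dim(V) = 4, dim(W) = 3
dim(V (x) W) = 4 * 3 = 12

12


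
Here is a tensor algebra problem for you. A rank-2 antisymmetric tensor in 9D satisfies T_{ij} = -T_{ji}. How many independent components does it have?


An antisymmetric rank-2 tensor satisfies A_{ij} = -A_{ji}, so diagonal entries are zero.
The independent components are the upper-triangular entries: C(n, 2) = n(n-1)/2.
n = 9
C(9, 2) = 9 * 8 / 2 = 72 / 2 = 36

36


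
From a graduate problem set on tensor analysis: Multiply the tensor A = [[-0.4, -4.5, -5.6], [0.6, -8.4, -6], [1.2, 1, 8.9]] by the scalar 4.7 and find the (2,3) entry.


Scalar multiplication: (cA)_{ij} = c * A_{ij}.
c = 4.7
A_{23} = -6
(cA)_{23} = 4.7 * -6 = -28.2

-28.2


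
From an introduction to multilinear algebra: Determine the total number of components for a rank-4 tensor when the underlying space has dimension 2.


The number of components of a rank-r tensor in d dimensions is d^r.
Here d = 2 and r = 4.
2^4 = 16

16


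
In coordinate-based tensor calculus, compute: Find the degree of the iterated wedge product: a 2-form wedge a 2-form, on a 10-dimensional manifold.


The degree of a wedge product is the sum of the degrees of the individual forms.
Degrees: 2, 2
Total degree = 2 + 2 = 4

4


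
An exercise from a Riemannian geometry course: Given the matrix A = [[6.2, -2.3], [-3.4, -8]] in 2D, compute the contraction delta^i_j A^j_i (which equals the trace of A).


The contraction (trace) of a rank-2 tensor is the sum of its diagonal elements.
Diagonal entries: A[1,1] = 6.2, A[2,2] = -8
Tr(A) = 6.2 + -8 = -1.8

-1.8


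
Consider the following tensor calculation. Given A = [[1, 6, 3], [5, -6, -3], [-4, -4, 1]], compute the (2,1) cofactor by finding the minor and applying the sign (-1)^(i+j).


To find cofactor C_{21}, delete row 2 and column 1.
The resulting 2x2 submatrix is: [[6, 3], [-4, 1]]
Minor M_{21} = 6*1 - 3*-4
  = 6 - -12 = 18
Sign = (-1)^(2+1) = (-1)^3 = -1
Cofactor C_{21} = -1 * 18 = -18

-18


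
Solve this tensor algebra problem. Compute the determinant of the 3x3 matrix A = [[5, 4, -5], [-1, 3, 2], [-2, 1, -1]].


Expanding along the first row, det(A) = a11*M_11 - a12*M_12 + a13*M_13, where M_1j is the (1,j) minor.
Minor M_11 = 3*-1 - 2*1 = -5
Minor M_12 = -1*-1 - 2*-2 = 5
Minor M_13 = -1*1 - 3*-2 = 5
det = 5*(-5) - 4*(5) + -5*(5)
    = -25 - 20 + -25
    = -70

-70


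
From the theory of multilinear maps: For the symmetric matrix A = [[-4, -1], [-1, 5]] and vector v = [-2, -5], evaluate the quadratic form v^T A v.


First compute Av:
(Av)_1 = -4*-2 + -1*-5 = 13
(Av)_2 = -1*-2 + 5*-5 = -23
Av = [13, -23]
Then v^T (Av) = -2*13 + -5*-23
= -26 + 115 = 89

89


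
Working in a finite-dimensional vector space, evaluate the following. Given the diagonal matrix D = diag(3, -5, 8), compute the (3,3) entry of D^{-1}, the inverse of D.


For a diagonal matrix, the inverse has entries (D^{-1})_{ii} = 1/d_{ii}.
The diagonal entries are: d_{11} = 3, d_{22} = -5, d_{33} = 8
We need (D^{-1})_{33} = 1/d_{33} = 1/8 = 1/8

1/8


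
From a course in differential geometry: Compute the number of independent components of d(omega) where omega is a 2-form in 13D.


The exterior derivative of a p-form is a (p+1)-form.
Its number of independent components is C(n, p+1).
n = 13, p+1 = 3
C(13, 3) = 286

286


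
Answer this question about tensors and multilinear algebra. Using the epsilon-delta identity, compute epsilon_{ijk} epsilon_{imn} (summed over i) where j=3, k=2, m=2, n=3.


Using the identity: epsilon_{ijk} epsilon_{imn} = delta_{jm} delta_{kn} - delta_{jn} delta_{km}.
delta_{32} = 0
delta_{23} = 0
delta_{33} = 1
delta_{22} = 1
Result = 0 * 0 - 1 * 1 = 0 - 1 = -1

-1


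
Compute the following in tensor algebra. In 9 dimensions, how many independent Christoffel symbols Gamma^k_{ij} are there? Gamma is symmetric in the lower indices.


Christoffel symbols Gamma^k_{ij} are symmetric in i,j, so there are d * d(d+1)/2 independent symbols.
d = 9
d(d+1)/2 = 9 * 10 / 2 = 45
Total = 9 * 45 = 405

405


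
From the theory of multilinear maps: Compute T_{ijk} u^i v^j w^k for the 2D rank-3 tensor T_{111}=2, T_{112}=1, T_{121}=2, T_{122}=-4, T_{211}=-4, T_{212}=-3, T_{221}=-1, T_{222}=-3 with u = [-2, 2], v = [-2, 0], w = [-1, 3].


S = sum over i,j,k of T_{ijk} u_i v_j w_k. Expanding all 8 terms:
T_{111}*u_1*v_1*w_1 = 2*-2*-2*-1 = -8  (running total: -8)
T_{112}*u_1*v_1*w_2 = 1*-2*-2*3 = 12  (running total: 4)
T_{121}*u_1*v_2*w_1 = 2*-2*0*-1 = 0  (running total: 4)
T_{122}*u_1*v_2*w_2 = -4*-2*0*3 = 0  (running total: 4)
T_{211}*u_2*v_1*w_1 = -4*2*-2*-1 = -16  (running total: -12)
T_{212}*u_2*v_1*w_2 = -3*2*-2*3 = 36  (running total: 24)
T_{221}*u_2*v_2*w_1 = -1*2*0*-1 = 0  (running total: 24)
T_{222}*u_2*v_2*w_2 = -3*2*0*3 = 0  (running total: 24)
S = 24

24


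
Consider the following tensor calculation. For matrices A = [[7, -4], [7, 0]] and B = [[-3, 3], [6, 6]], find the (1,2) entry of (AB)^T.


(AB)^T_{ij} = (AB)_{ji} = sum_k A_{jk} B_{ki}.
For i=1, j=2 we need (AB)_{21}:
A_{21} * B_{11} = 7 * -3 = -21
A_{22} * B_{21} = 0 * 6 = 0
Sum = -21 + 0 = -21

-21


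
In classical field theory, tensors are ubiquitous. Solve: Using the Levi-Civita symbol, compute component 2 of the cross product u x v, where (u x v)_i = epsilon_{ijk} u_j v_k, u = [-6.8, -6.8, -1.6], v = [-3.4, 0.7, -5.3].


(u x v)_2 = sum_{j,k} epsilon_{2jk} u_j v_k. Only permutations of (1,2,3) contribute; the two non-zero terms are:
eps_{213} u_1 v_3 = -1 * -6.8 * -5.3 = -36.04
eps_{231} u_3 v_1 = 1 * -1.6 * -3.4 = 5.44
(u x v)_2 = -30.6

-30.6


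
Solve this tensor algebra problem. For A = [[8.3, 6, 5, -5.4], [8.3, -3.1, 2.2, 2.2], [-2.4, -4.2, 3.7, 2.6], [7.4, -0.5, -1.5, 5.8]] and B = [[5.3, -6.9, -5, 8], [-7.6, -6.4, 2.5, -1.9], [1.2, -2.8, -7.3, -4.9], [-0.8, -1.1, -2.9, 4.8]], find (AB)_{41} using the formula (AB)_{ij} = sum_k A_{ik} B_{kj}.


(AB)_{ij} = sum_k A_{ik} B_{kj}.
For i=4, j=1:
A_{41} * B_{11} = 7.4 * 5.3 = 39.22
A_{42} * B_{21} = -0.5 * -7.6 = 3.8
A_{43} * B_{31} = -1.5 * 1.2 = -1.8
A_{44} * B_{41} = 5.8 * -0.8 = -4.64
Sum = 39.22 + 3.8 + -1.8 + -4.64 = 36.58

36.58


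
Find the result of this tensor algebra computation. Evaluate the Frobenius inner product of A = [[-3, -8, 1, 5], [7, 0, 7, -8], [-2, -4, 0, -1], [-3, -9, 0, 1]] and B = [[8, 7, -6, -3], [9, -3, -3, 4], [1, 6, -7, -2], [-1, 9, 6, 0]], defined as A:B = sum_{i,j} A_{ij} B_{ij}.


A:B = sum over all i,j of A_{ij} * B_{ij}.
Row 1: -3*8=-24, -8*7=-56, 1*-6=-6, 5*-3=-15 => row sum = -101
Row 2: 7*9=63, 0*-3=0, 7*-3=-21, -8*4=-32 => row sum = 10
Row 3: -2*1=-2, -4*6=-24, 0*-7=0, -1*-2=2 => row sum = -24
Row 4: -3*-1=3, -9*9=-81, 0*6=0, 1*0=0 => row sum = -78
Total = -101 + 10 + -24 + -78 = -193

-193
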